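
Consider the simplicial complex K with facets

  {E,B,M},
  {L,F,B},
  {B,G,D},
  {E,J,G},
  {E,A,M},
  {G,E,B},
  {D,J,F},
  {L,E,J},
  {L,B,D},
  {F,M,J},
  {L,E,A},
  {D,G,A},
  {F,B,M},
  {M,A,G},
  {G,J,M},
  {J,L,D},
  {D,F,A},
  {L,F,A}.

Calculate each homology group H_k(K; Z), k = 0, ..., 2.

Take the total order A < B < D < E < F < G < J < L < M on the vertex set. Then K (dimension 2) consists of the simplices:

  0-simplices (9): A, B, D, E, F, G, J, L, M
  1-simplices (27): AD, AE, AF, AG, AL, AM, BD, BE, BF, BG, BL, BM, DF, DG, DJ, DL, EG, EJ, EL, EM, FJ, FL, FM, GJ, GM, JL, JM
  2-simplices (18): ADF, ADG, AEL, AEM, AFL, AGM, BDG, BDL, BEG, BEM, BFL, BFM, DFJ, DJL, EGJ, EJL, FJM, GJM

Hence C_0 ≅ Z^9, C_1 ≅ Z^27, C_2 ≅ Z^18.

The boundary map ∂_1: C_1 → C_0 maps an edge to its endpoints' difference, ∂[p,q] = q − p.
This gives a 9×27 integer matrix of rank 8; reducing to Smith normal form yields diagonal entries (1,1,1,1,1,1,1,1).

∂_2: C_2 → C_1 maps a triangle to the signed sum of its edges. For instance
  ∂BEM = EM − BM + BE,
  ∂DFJ = FJ − DJ + DF.
This gives a 27×18 integer matrix of rank 18; reducing to Smith normal form yields diagonal entries (1,1,1,1,1,1,1,1,1,1,1,1,1,1,1,1,1,2).

Reading off H_k = ker ∂_k / im ∂_{k+1}:

  H_0: rank C_0 − rank ∂_1 = 9 − 8 = 1, and the invariant factors of ∂_1 are all 1, so H_0 = Z.
  H_1: rank ker ∂_1 − rank ∂_2 = (27 − 8) − 18 = 1, and ∂_2 has invariant factor 2 > 1, so H_1 = Z ⊕ Z/2.
  H_2: rank ker ∂_2 − rank ∂_3 = (18 − 18) − 0 = 0, and there is no ∂_3, so H_2 = 0.

As a check, the Euler characteristic is 9 − 27 + 18 = 0, which agrees with 1 − 1 + 0 = 0.

H_0 ≅ Z,  H_1 ≅ Z ⊕ Z/2,  H_2 = 0.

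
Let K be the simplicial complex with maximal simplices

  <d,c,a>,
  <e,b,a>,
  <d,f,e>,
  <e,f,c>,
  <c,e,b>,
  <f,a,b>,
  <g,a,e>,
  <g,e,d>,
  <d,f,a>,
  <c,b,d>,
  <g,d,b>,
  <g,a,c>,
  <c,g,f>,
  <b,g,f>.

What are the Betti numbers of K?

b_0 = 1, b_1 = 2, b_2 = 1.

We work with the vertex ordering a < b < c < d < e < f < g. The simplices of K, each written with vertices in increasing order, are:

  0-simplices (7): a, b, c, d, e, f, g
  1-simplices (21): ab, ac, ad, ae, af, ag, bc, bd, be, bf, bg, cd, ce, cf, cg, de, df, dg, ef, eg, fg
  2-simplices (14): abe, abf, acd, acg, adf, aeg, bcd, bce, bdg, bfg, cef, cfg, def, deg

Hence C_0 ≅ Z^7, C_1 ≅ Z^21, C_2 ≅ Z^14.

The boundary map ∂_1: C_1 → C_0 sends each edge [p,q] (with p < q) to q − p.
This gives a 7×21 integer matrix of rank 6; reducing to Smith normal form yields diagonal entries (1,1,1,1,1,1).

The boundary map ∂_2: C_2 → C_1 sends each 2-simplex [p,q,r] to [q,r] − [p,r] + [p,q]. For instance
  ∂abf = bf − af + ab,
  ∂bdg = dg − bg + bd.
The 21×14 boundary matrix has rank 13 and Smith normal form diag(1,1,1,1,1,1,1,1,1,1,1,1,1).

Computing H_k = (kernel of ∂_k) / (image of ∂_{k+1}):

  H_0: rank C_0 − rank ∂_1 = 7 − 6 = 1, and the invariant factors of ∂_1 are all 1, so H_0 = Z.
  H_1: rank ker ∂_1 − rank ∂_2 = (21 − 6) − 13 = 2, and the invariant factors of ∂_2 are all 1, so H_1 = Z^2.
  H_2: rank ker ∂_2 − rank ∂_3 = (14 − 13) − 0 = 1, and there is no ∂_3, so H_2 = Z.

As a check, the Euler characteristic is 7 − 21 + 14 = 0, which agrees with 1 − 2 + 1 = 0.

Hence the Betti numbers are b_0 = 1, b_1 = 2, b_2 = 1.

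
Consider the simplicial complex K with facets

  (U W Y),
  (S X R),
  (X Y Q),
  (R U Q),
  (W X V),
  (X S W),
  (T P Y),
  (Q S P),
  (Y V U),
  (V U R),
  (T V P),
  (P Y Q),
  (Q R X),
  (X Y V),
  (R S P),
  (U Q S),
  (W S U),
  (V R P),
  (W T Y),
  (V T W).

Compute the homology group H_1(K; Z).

H_1 ≅ Z ⊕ Z_2.

K has 10 vertices, 30 edges, 20 triangles.
rank ∂_1 = 9, rank ∂_2 = 20 ⇒ b_1 = 30 − 9 − 20 = 1; ∂_2 has invariant factor(s) [2] giving torsion. So H_1 = Z ⊕ Z_2.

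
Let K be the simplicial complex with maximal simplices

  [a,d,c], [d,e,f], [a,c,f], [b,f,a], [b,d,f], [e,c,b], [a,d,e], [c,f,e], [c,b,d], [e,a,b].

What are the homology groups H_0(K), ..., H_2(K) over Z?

H_0 = Z,  H_1 = Z/2,  H_2 = 0.

Fix the vertex order a < b < c < d < e < f and write every simplex with vertices in increasing order. Then dim K = 2 and the simplices of K are:

  0-simplices (6): a, b, c, d, e, f
  1-simplices (15): ab, ac, ad, ae, af, bc, bd, be, bf, cd, ce, cf, de, df, ef
  2-simplices (10): abe, abf, acd, acf, ade, bcd, bce, bdf, cef, def

so the chain groups are C_0 ≅ Z^6, C_1 ≅ Z^15, C_2 ≅ Z^10.

Boundary ∂_1: C_1 → C_0 maps an edge to its endpoints' difference, ∂[p,q] = q − p.
This gives a 6×15 integer matrix of rank 5; reducing to Smith normal form yields diagonal entries (1,1,1,1,1).

Boundary ∂_2: C_2 → C_1 acts by ∂[p,q,r] = [q,r] − [p,r] + [p,q]. For instance
  ∂cef = ef − cf + ce,
  ∂bdf = df − bf + bd.
As a 15×10 matrix over Z this has rank 10, with invariant factors (1,1,1,1,1,1,1,1,1,2).

From H_k ≅ ker(∂_k) / im(∂_{k+1}) we obtain:

  H_0: rank C_0 − rank ∂_1 = 6 − 5 = 1, and the invariant factors of ∂_1 are all 1, so H_0 ≅ Z.
  H_1: rank ker ∂_1 − rank ∂_2 = (15 − 5) − 10 = 0, and ∂_2 has invariant factor 2 > 1, so H_1 ≅ Z/2.
  H_2: rank ker ∂_2 − rank ∂_3 = (10 − 10) − 0 = 0, and there is no ∂_3, so H_2 ≅ 0.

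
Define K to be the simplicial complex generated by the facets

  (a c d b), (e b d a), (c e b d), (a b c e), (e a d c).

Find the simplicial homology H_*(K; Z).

H_0 ≅ Z,  H_1 = 0,  H_2 = 0,  H_3 ≅ Z.

Order the vertices as a < b < c < d < e. Listing each simplex with vertices in this order, K has dimension 3 with simplices:

  0-simplices (5): a, b, c, d, e
  1-simplices (10): ab, ac, ad, ae, bc, bd, be, cd, ce, de
  2-simplices (10): abc, abd, abe, acd, ace, ade, bcd, bce, bde, cde
  3-simplices (5): abcd, abce, abde, acde, bcde

Hence C_0 ≅ Z^5, C_1 ≅ Z^10, C_2 ≅ Z^10, C_3 ≅ Z^5.

The boundary map ∂_1: C_1 → C_0 sends each edge [p,q] (with p < q) to q − p.
The resulting 5×10 matrix has rank 4, and its Smith normal form has invariant factors (1,1,1,1).

The boundary map ∂_2: C_2 → C_1 sends each 2-simplex [p,q,r] to [q,r] − [p,r] + [p,q]. For instance
  ∂abc = bc − ac + ab,
  ∂bcd = cd − bd + bc.
This gives a 10×10 integer matrix of rank 6; reducing to Smith normal form yields diagonal entries (1,1,1,1,1,1).

Boundary ∂_3: C_3 → C_2 sends each 3-simplex σ to the alternating sum Σ_i (−1)^i (σ with its i-th vertex removed). For instance
  ∂abce = bce − ace + abe − abc,
  ∂bcde = cde − bde + bce − bcd.
The resulting 10×5 matrix has rank 4, and its Smith normal form has invariant factors (1,1,1,1).

Now H_k = ker ∂_k / im ∂_{k+1}, so:

  H_0: rank C_0 − rank ∂_1 = 5 − 4 = 1, and the invariant factors of ∂_1 are all 1, so H_0 ≅ Z.
  H_1: rank ker ∂_1 − rank ∂_2 = (10 − 4) − 6 = 0, and the invariant factors of ∂_2 are all 1, so H_1 ≅ 0.
  H_2: rank ker ∂_2 − rank ∂_3 = (10 − 6) − 4 = 0, and the invariant factors of ∂_3 are all 1, so H_2 ≅ 0.
  H_3: rank ker ∂_3 − rank ∂_4 = (5 − 4) − 0 = 1, and there is no ∂_4, so H_3 ≅ Z.

As a check, the Euler characteristic is 5 − 10 + 10 − 5 = 0, which agrees with 1 − 0 + 0 − 1 = 0.
(K is a triangulation of the 3-sphere S^3.)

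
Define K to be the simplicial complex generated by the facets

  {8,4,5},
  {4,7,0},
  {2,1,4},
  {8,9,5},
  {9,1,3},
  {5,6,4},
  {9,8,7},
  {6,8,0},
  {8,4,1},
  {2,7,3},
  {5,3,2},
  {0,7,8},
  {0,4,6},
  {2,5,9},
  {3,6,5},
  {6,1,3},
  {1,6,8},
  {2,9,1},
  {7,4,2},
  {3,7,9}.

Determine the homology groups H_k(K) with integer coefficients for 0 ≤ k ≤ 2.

H_0 ≅ Z,  H_1 ≅ Z ⊕ Z/2,  H_2 = 0.

K has 10 vertices, 30 edges, 20 triangles.
rank ∂_0 = 0, rank ∂_1 = 9 ⇒ b_0 = 10 − 0 − 9 = 1; all invariant factors of ∂_1 are 1 so no torsion. So H_0 ≅ Z.
rank ∂_1 = 9, rank ∂_2 = 20 ⇒ b_1 = 30 − 9 − 20 = 1; ∂_2 has invariant factor(s) [2] giving torsion. So H_1 ≅ Z ⊕ Z/2.
rank ∂_2 = 20, rank ∂_3 = 0 ⇒ b_2 = 20 − 20 − 0 = 0. So H_2 ≅ 0.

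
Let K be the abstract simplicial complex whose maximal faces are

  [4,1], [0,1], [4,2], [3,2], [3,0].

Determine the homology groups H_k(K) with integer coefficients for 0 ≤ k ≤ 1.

Fix the vertex order 0 < 1 < 2 < 3 < 4 and write every simplex with vertices in increasing order. Then dim K = 1 and the simplices of K are:

  0-simplices (5): [0], [1], [2], [3], [4]
  1-simplices (5): [0,1], [0,3], [1,4], [2,3], [2,4]

giving chain groups C_0 ≅ Z^5, C_1 ≅ Z^5.

∂_1: C_1 → C_0 is given by ∂[p,q] = [q] − [p]. For instance
  ∂[0,3] = [3] − [0].
This gives a 5×5 integer matrix of rank 4; reducing to Smith normal form yields diagonal entries (1,1,1,1).

From H_k ≅ ker(∂_k) / im(∂_{k+1}) we obtain:

  H_0: rank C_0 − rank ∂_1 = 5 − 4 = 1, and the invariant factors of ∂_1 are all 1, so H_0 = Z.
  H_1: rank ker ∂_1 − rank ∂_2 = (5 − 4) − 0 = 1, and there is no ∂_2, so H_1 = Z.

H_0 ≅ Z,  H_1 ≅ Z.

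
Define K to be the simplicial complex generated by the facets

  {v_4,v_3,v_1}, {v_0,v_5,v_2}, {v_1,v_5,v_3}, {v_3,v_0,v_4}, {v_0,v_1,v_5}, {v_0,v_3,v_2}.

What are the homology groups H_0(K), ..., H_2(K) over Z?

H_0 ≅ Z,  H_1 ≅ Z,  H_2 = 0.

We work with the vertex ordering v_0 < v_1 < v_2 < v_3 < v_4 < v_5. The simplices of K, each written with vertices in increasing order, are:

  0-simplices (6): [v_0], [v_1], [v_2], [v_3], [v_4], [v_5]
  1-simplices (12): [v_0,v_1], [v_0,v_2], [v_0,v_3], [v_0,v_4], [v_0,v_5], [v_1,v_3], [v_1,v_4], [v_1,v_5], [v_2,v_3], [v_2,v_5], [v_3,v_4], [v_3,v_5]
  2-simplices (6): [v_0,v_1,v_5], [v_0,v_2,v_3], [v_0,v_2,v_5], [v_0,v_3,v_4], [v_1,v_3,v_4], [v_1,v_3,v_5]

giving chain groups C_0 ≅ Z^6, C_1 ≅ Z^12, C_2 ≅ Z^6.

Boundary ∂_1: C_1 → C_0 maps an edge to its endpoints' difference, ∂[p,q] = q − p. For instance
  ∂[v_1,v_5] = [v_5] − [v_1].
The 6×12 boundary matrix has rank 5 and Smith normal form diag(1,1,1,1,1).

∂_2: C_2 → C_1 acts by ∂[p,q,r] = [q,r] − [p,r] + [p,q]. For instance
  ∂[v_1,v_3,v_4] = [v_3,v_4] − [v_1,v_4] + [v_1,v_3],
  ∂[v_0,v_1,v_5] = [v_1,v_5] − [v_0,v_5] + [v_0,v_1].
The 12×6 boundary matrix has rank 6 and Smith normal form diag(1,1,1,1,1,1).

Reading off H_k = ker ∂_k / im ∂_{k+1}:

  H_0: rank C_0 − rank ∂_1 = 6 − 5 = 1, and the invariant factors of ∂_1 are all 1, so H_0 ≅ Z.
  H_1: rank ker ∂_1 − rank ∂_2 = (12 − 5) − 6 = 1, and the invariant factors of ∂_2 are all 1, so H_1 ≅ Z.
  H_2: rank ker ∂_2 − rank ∂_3 = (6 − 6) − 0 = 0, and there is no ∂_3, so H_2 ≅ 0.

(K is a triangulation of the cylinder S^1 x I.)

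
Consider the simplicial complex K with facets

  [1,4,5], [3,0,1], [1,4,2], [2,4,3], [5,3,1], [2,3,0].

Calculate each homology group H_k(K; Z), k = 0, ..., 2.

H_0 ≅ Z,  H_1 ≅ Z,  H_2 = 0.

Order the vertices as 0 < 1 < 2 < 3 < 4 < 5. Listing each simplex with vertices in this order, K has dimension 2 with simplices:

  0-simplices (6): [0], [1], [2], [3], [4], [5]
  1-simplices (12): [0,1], [0,2], [0,3], [1,2], [1,3], [1,4], [1,5], [2,3], [2,4], [3,4], [3,5], [4,5]
  2-simplices (6): [0,1,3], [0,2,3], [1,2,4], [1,3,5], [1,4,5], [2,3,4]

giving chain groups C_0 ≅ Z^6, C_1 ≅ Z^12, C_2 ≅ Z^6.

∂_1: C_1 → C_0 sends each edge [p,q] (with p < q) to q − p. For instance
  ∂[1,2] = [2] − [1].
As a 6×12 matrix over Z this has rank 5, with invariant factors (1,1,1,1,1).

∂_2: C_2 → C_1 acts by ∂[p,q,r] = [q,r] − [p,r] + [p,q]. For instance
  ∂[1,3,5] = [3,5] − [1,5] + [1,3],
  ∂[0,2,3] = [2,3] − [0,3] + [0,2].
The 12×6 boundary matrix has rank 6 and Smith normal form diag(1,1,1,1,1,1).

Computing H_k = (kernel of ∂_k) / (image of ∂_{k+1}):

  H_0: rank C_0 − rank ∂_1 = 6 − 5 = 1, and the invariant factors of ∂_1 are all 1, so H_0 ≅ Z.
  H_1: rank ker ∂_1 − rank ∂_2 = (12 − 5) − 6 = 1, and the invariant factors of ∂_2 are all 1, so H_1 ≅ Z.
  H_2: rank ker ∂_2 − rank ∂_3 = (6 − 6) − 0 = 0, and there is no ∂_3, so H_2 ≅ 0.

As a check, the Euler characteristic is 6 − 12 + 6 = 0, which agrees with 1 − 1 + 0 = 0.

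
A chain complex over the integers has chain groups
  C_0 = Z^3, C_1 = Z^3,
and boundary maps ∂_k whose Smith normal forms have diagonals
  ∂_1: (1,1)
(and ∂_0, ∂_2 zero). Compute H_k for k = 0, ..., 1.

H_0 = Z,  H_1 = Z.

H_0: b_0 = 3 − 0 − 2 = 1; torsion from ∂_1 factors > 1: none. So H_0 = Z.
H_1: b_1 = 3 − 2 − 0 = 1; torsion from ∂_2 factors > 1: none. So H_1 = Z.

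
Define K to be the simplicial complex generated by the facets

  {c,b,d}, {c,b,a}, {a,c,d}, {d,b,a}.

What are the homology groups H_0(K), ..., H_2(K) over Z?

H_0 ≅ Z,  H_1 = 0,  H_2 ≅ Z.

We work with the vertex ordering a < b < c < d. The simplices of K, each written with vertices in increasing order, are:

  0-simplices (4): a, b, c, d
  1-simplices (6): ab, ac, ad, bc, bd, cd
  2-simplices (4): abc, abd, acd, bcd

giving chain groups C_0 ≅ Z^4, C_1 ≅ Z^6, C_2 ≅ Z^4.

The boundary map ∂_1: C_1 → C_0 sends each edge [p,q] (with p < q) to q − p.
The resulting 4×6 matrix has rank 3, and its Smith normal form has invariant factors (1,1,1).

∂_2: C_2 → C_1 maps a triangle to the signed sum of its edges. For instance
  ∂abd = bd − ad + ab,
  ∂abc = bc − ac + ab.
The 6×4 boundary matrix has rank 3 and Smith normal form diag(1,1,1).

Computing H_k = (kernel of ∂_k) / (image of ∂_{k+1}):

  H_0: rank C_0 − rank ∂_1 = 4 − 3 = 1, and the invariant factors of ∂_1 are all 1, so H_0 ≅ Z.
  H_1: rank ker ∂_1 − rank ∂_2 = (6 − 3) − 3 = 0, and the invariant factors of ∂_2 are all 1, so H_1 ≅ 0.
  H_2: rank ker ∂_2 − rank ∂_3 = (4 − 3) − 0 = 1, and there is no ∂_3, so H_2 ≅ Z.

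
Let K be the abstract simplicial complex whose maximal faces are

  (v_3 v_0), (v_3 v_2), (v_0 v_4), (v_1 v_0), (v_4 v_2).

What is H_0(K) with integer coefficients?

Order the vertices as v_0 < v_1 < v_2 < v_3 < v_4. Listing each simplex with vertices in this order, K has dimension 1 with simplices:

  0-simplices (5): [v_0], [v_1], [v_2], [v_3], [v_4]
  1-simplices (5): [v_0,v_1], [v_0,v_3], [v_0,v_4], [v_2,v_3], [v_2,v_4]

Hence C_0 ≅ Z^5, C_1 ≅ Z^5.

Boundary ∂_1: C_1 → C_0 sends each edge [p,q] (with p < q) to q − p. For instance
  ∂[v_2,v_3] = [v_3] − [v_2].
As a 5×5 matrix over Z this has rank 4, with invariant factors (1,1,1,1).

From H_k ≅ ker(∂_k) / im(∂_{k+1}) we obtain:

  H_0: rank C_0 − rank ∂_1 = 5 − 4 = 1, and the invariant factors of ∂_1 are all 1, so H_0 ≅ Z.

H_0 ≅ Z.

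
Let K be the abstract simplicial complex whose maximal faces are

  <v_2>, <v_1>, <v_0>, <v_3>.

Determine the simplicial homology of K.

H_0 = Z^4.

We work with the vertex ordering v_0 < v_1 < v_2 < v_3. The simplices of K, each written with vertices in increasing order, are:

  0-simplices (4): [v_0], [v_1], [v_2], [v_3]

giving chain groups C_0 ≅ Z^4.

Computing H_k = (kernel of ∂_k) / (image of ∂_{k+1}):

  H_0: rank C_0 − rank ∂_1 = 4 − 0 = 4, and there is no ∂_1, so H_0 = Z^4.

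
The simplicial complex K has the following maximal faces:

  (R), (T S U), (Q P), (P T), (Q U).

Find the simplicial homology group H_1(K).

H_1 = Z.

Take the total order P < Q < R < S < T < U on the vertex set. Then K (dimension 2) consists of the simplices:

  0-simplices (6): P, Q, R, S, T, U
  1-simplices (6): PQ, PT, QU, ST, SU, TU
  2-simplices (1): STU

so the chain groups are C_0 ≅ Z^6, C_1 ≅ Z^6, C_2 ≅ Z^1.

Boundary ∂_1: C_1 → C_0 sends each edge [p,q] (with p < q) to q − p. For instance
  ∂PQ = Q − P.
The resulting 6×6 matrix has rank 4, and its Smith normal form has invariant factors (1,1,1,1).

∂_2: C_2 → C_1 sends each 2-simplex [p,q,r] to [q,r] − [p,r] + [p,q]. For instance
  ∂STU = TU − SU + ST.
The resulting 6×1 matrix has rank 1, and its Smith normal form has invariant factors (1).

Reading off H_k = ker ∂_k / im ∂_{k+1}:

  H_1: rank ker ∂_1 − rank ∂_2 = (6 − 4) − 1 = 1, and the invariant factors of ∂_2 are all 1, so H_1 = Z.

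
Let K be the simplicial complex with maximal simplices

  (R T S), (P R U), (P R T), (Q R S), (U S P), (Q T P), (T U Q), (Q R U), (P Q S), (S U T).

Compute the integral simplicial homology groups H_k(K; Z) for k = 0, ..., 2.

K has 6 vertices, 15 edges, 10 triangles.
rank ∂_0 = 0, rank ∂_1 = 5 ⇒ b_0 = 6 − 0 − 5 = 1; all invariant factors of ∂_1 are 1 so no torsion. So H_0 = Z.
rank ∂_1 = 5, rank ∂_2 = 10 ⇒ b_1 = 15 − 5 − 10 = 0; ∂_2 has invariant factor(s) [2] giving torsion. So H_1 = Z/2.
rank ∂_2 = 10, rank ∂_3 = 0 ⇒ b_2 = 10 − 10 − 0 = 0. So H_2 = 0.

H_0 = Z,  H_1 = Z/2,  H_2 = 0.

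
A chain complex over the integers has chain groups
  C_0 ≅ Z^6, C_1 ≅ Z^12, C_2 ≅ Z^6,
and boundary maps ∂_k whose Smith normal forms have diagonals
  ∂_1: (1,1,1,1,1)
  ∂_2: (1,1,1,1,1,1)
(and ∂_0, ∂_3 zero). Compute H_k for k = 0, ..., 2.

H_0 = Z,  H_1 = Z,  H_2 = 0.

H_0: b_0 = 6 − 0 − 5 = 1; torsion from ∂_1 factors > 1: none. So H_0 = Z.
H_1: b_1 = 12 − 5 − 6 = 1; torsion from ∂_2 factors > 1: none. So H_1 = Z.
H_2: b_2 = 6 − 6 − 0 = 0; torsion from ∂_3 factors > 1: none. So H_2 = 0.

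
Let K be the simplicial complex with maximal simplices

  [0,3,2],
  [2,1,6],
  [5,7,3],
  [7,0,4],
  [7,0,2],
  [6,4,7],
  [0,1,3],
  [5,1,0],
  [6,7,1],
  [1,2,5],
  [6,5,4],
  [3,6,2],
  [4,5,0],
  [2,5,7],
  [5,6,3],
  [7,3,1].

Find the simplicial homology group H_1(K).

Take the total order 0 < 1 < 2 < 3 < 4 < 5 < 6 < 7 on the vertex set. Then K (dimension 2) consists of the simplices:

  0-simplices (8): [0], [1], [2], [3], [4], [5], [6], [7]
  1-simplices (24): (24 of them)
  2-simplices (16): [0,1,3], [0,1,5], [0,2,3], [0,2,7], [0,4,5], [0,4,7], [1,2,5], [1,2,6], [1,3,7], [1,6,7], [2,3,6], [2,5,7], [3,5,6], [3,5,7], [4,5,6], [4,6,7]

giving chain groups C_0 ≅ Z^8, C_1 ≅ Z^24, C_2 ≅ Z^16.

The boundary map ∂_1: C_1 → C_0 maps an edge to its endpoints' difference, ∂[p,q] = q − p.
The resulting 8×24 matrix has rank 7, and its Smith normal form has invariant factors (1,1,1,1,1,1,1).

Boundary ∂_2: C_2 → C_1 maps a triangle to the signed sum of its edges. For instance
  ∂[4,5,6] = [5,6] − [4,6] + [4,5],
  ∂[4,6,7] = [6,7] − [4,7] + [4,6].
The resulting 24×16 matrix has rank 15, and its Smith normal form has invariant factors (1,1,1,1,1,1,1,1,1,1,1,1,1,1,1).

Now H_k = ker ∂_k / im ∂_{k+1}, so:

  H_1: rank ker ∂_1 − rank ∂_2 = (24 − 7) − 15 = 2, and the invariant factors of ∂_2 are all 1, so H_1 ≅ Z^2.

H_1 ≅ Z^2.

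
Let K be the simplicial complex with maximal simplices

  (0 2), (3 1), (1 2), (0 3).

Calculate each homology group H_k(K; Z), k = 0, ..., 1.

H_0 = Z,  H_1 = Z.

Order the vertices as 0 < 1 < 2 < 3. Listing each simplex with vertices in this order, K has dimension 1 with simplices:

  0-simplices (4): [0], [1], [2], [3]
  1-simplices (4): [0,2], [0,3], [1,2], [1,3]

Hence C_0 ≅ Z^4, C_1 ≅ Z^4.

The boundary map ∂_1: C_1 → C_0 is given by ∂[p,q] = [q] − [p]. For instance
  ∂[1,3] = [3] − [1].
This gives a 4×4 integer matrix of rank 3; reducing to Smith normal form yields diagonal entries (1,1,1).

Now H_k = ker ∂_k / im ∂_{k+1}, so:

  H_0: rank C_0 − rank ∂_1 = 4 − 3 = 1, and the invariant factors of ∂_1 are all 1, so H_0 = Z.
  H_1: rank ker ∂_1 − rank ∂_2 = (4 − 3) − 0 = 1, and there is no ∂_2, so H_1 = Z.

As a check, the Euler characteristic is 4 − 4 = 0, which agrees with 1 − 1 = 0.
(K is a triangulation of the circle S^1.)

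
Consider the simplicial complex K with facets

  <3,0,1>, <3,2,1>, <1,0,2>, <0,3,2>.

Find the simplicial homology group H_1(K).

Order the vertices as 0 < 1 < 2 < 3. Listing each simplex with vertices in this order, K has dimension 2 with simplices:

  0-simplices (4): [0], [1], [2], [3]
  1-simplices (6): [0,1], [0,2], [0,3], [1,2], [1,3], [2,3]
  2-simplices (4): [0,1,2], [0,1,3], [0,2,3], [1,2,3]

giving chain groups C_0 ≅ Z^4, C_1 ≅ Z^6, C_2 ≅ Z^4.

Boundary ∂_1: C_1 → C_0 sends each edge [p,q] (with p < q) to q − p. For instance
  ∂[0,2] = [2] − [0].
This gives a 4×6 integer matrix of rank 3; reducing to Smith normal form yields diagonal entries (1,1,1).

∂_2: C_2 → C_1 acts by ∂[p,q,r] = [q,r] − [p,r] + [p,q]. For instance
  ∂[0,2,3] = [2,3] − [0,3] + [0,2],
  ∂[0,1,3] = [1,3] − [0,3] + [0,1].
As a 6×4 matrix over Z this has rank 3, with invariant factors (1,1,1).

Computing H_k = (kernel of ∂_k) / (image of ∂_{k+1}):

  H_1: rank ker ∂_1 − rank ∂_2 = (6 − 3) − 3 = 0, and the invariant factors of ∂_2 are all 1, so H_1 = 0.

H_1 ≅ 0.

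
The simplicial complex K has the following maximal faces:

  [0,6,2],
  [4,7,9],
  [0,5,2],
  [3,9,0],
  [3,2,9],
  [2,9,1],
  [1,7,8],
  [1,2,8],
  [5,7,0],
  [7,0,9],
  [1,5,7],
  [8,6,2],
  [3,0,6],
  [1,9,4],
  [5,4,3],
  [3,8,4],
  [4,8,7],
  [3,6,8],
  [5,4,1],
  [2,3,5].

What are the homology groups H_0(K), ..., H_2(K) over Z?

H_0 ≅ Z,  H_1 ≅ Z × Z/2,  H_2 = 0.

Take the total order 0 < 1 < 2 < 3 < 4 < 5 < 6 < 7 < 8 < 9 on the vertex set. Then K (dimension 2) consists of the simplices:

  0-simplices (10): [0], [1], [2], [3], [4], [5], [6], [7], [8], [9]
  1-simplices (30): (30 of them)
  2-simplices (20): (20 of them)

giving chain groups C_0 ≅ Z^10, C_1 ≅ Z^30, C_2 ≅ Z^20.

The boundary map ∂_1: C_1 → C_0 maps an edge to its endpoints' difference, ∂[p,q] = q − p. For instance
  ∂[4,7] = [7] − [4].
The resulting 10×30 matrix has rank 9, and its Smith normal form has invariant factors (1,1,1,1,1,1,1,1,1).

∂_2: C_2 → C_1 maps a triangle to the signed sum of its edges. For instance
  ∂[4,7,8] = [7,8] − [4,8] + [4,7],
  ∂[1,4,5] = [4,5] − [1,5] + [1,4].
This gives a 30×20 integer matrix of rank 20; reducing to Smith normal form yields diagonal entries (1,1,1,1,1,1,1,1,1,1,1,1,1,1,1,1,1,1,1,2).

From H_k ≅ ker(∂_k) / im(∂_{k+1}) we obtain:

  H_0: rank C_0 − rank ∂_1 = 10 − 9 = 1, and the invariant factors of ∂_1 are all 1, so H_0 = Z.
  H_1: rank ker ∂_1 − rank ∂_2 = (30 − 9) − 20 = 1, and ∂_2 has invariant factor 2 > 1, so H_1 = Z × Z/2.
  H_2: rank ker ∂_2 − rank ∂_3 = (20 − 20) − 0 = 0, and there is no ∂_3, so H_2 = 0.

(K is a triangulation of the Klein bottle.)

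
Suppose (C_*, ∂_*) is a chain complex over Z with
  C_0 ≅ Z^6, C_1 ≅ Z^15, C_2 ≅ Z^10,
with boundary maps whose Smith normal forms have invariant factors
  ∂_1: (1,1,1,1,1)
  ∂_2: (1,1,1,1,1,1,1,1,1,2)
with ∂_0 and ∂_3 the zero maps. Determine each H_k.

H_0 ≅ Z,  H_1 ≅ Z/2,  H_2 = 0.

H_0: b_0 = 6 − 0 − 5 = 1; torsion from ∂_1 factors > 1: none. So H_0 ≅ Z.
H_1: b_1 = 15 − 5 − 10 = 0; torsion from ∂_2 factors > 1: [2]. So H_1 ≅ Z/2.
H_2: b_2 = 10 − 10 − 0 = 0; torsion from ∂_3 factors > 1: none. So H_2 ≅ 0.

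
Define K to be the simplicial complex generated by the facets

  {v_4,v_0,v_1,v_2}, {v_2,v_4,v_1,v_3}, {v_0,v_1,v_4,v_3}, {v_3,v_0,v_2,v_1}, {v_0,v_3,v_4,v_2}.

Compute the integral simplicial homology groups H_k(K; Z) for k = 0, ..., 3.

H_0 ≅ Z,  H_1 = 0,  H_2 = 0,  H_3 ≅ Z.

Fix the vertex order v_0 < v_1 < v_2 < v_3 < v_4 and write every simplex with vertices in increasing order. Then dim K = 3 and the simplices of K are:

  0-simplices (5): [v_0], [v_1], [v_2], [v_3], [v_4]
  1-simplices (10): [v_0,v_1], [v_0,v_2], [v_0,v_3], [v_0,v_4], [v_1,v_2], [v_1,v_3], [v_1,v_4], [v_2,v_3], [v_2,v_4], [v_3,v_4]
  2-simplices (10): [v_0,v_1,v_2], [v_0,v_1,v_3], [v_0,v_1,v_4], [v_0,v_2,v_3], [v_0,v_2,v_4], [v_0,v_3,v_4], [v_1,v_2,v_3], [v_1,v_2,v_4], [v_1,v_3,v_4], [v_2,v_3,v_4]
  3-simplices (5): [v_0,v_1,v_2,v_3], [v_0,v_1,v_2,v_4], [v_0,v_1,v_3,v_4], [v_0,v_2,v_3,v_4], [v_1,v_2,v_3,v_4]

so the chain groups are C_0 ≅ Z^5, C_1 ≅ Z^10, C_2 ≅ Z^10, C_3 ≅ Z^5.

The boundary map ∂_1: C_1 → C_0 maps an edge to its endpoints' difference, ∂[p,q] = q − p.
The 5×10 boundary matrix has rank 4 and Smith normal form diag(1,1,1,1).

Boundary ∂_2: C_2 → C_1 acts by ∂[p,q,r] = [q,r] − [p,r] + [p,q]. For instance
  ∂[v_0,v_1,v_2] = [v_1,v_2] − [v_0,v_2] + [v_0,v_1],
  ∂[v_1,v_2,v_3] = [v_2,v_3] − [v_1,v_3] + [v_1,v_2].
The resulting 10×10 matrix has rank 6, and its Smith normal form has invariant factors (1,1,1,1,1,1).

∂_3: C_3 → C_2 sends each 3-simplex σ to the alternating sum Σ_i (−1)^i (σ with its i-th vertex removed). For instance
  ∂[v_0,v_1,v_3,v_4] = [v_1,v_3,v_4] − [v_0,v_3,v_4] + [v_0,v_1,v_4] − [v_0,v_1,v_3],
  ∂[v_0,v_1,v_2,v_3] = [v_1,v_2,v_3] − [v_0,v_2,v_3] + [v_0,v_1,v_3] − [v_0,v_1,v_2].
This gives a 10×5 integer matrix of rank 4; reducing to Smith normal form yields diagonal entries (1,1,1,1).

Reading off H_k = ker ∂_k / im ∂_{k+1}:

  H_0: rank C_0 − rank ∂_1 = 5 − 4 = 1, and the invariant factors of ∂_1 are all 1, so H_0 ≅ Z.
  H_1: rank ker ∂_1 − rank ∂_2 = (10 − 4) − 6 = 0, and the invariant factors of ∂_2 are all 1, so H_1 ≅ 0.
  H_2: rank ker ∂_2 − rank ∂_3 = (10 − 6) − 4 = 0, and the invariant factors of ∂_3 are all 1, so H_2 ≅ 0.
  H_3: rank ker ∂_3 − rank ∂_4 = (5 − 4) − 0 = 1, and there is no ∂_4, so H_3 ≅ Z.

(K is a triangulation of the 3-sphere S^3.)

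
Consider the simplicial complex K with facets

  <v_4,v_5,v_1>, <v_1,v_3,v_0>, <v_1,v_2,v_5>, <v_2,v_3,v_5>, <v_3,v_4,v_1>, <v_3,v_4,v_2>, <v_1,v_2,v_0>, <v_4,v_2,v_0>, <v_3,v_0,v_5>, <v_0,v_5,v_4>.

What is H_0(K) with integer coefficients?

H_0 ≅ Z.

Fix the vertex order v_0 < v_1 < v_2 < v_3 < v_4 < v_5 and write every simplex with vertices in increasing order. Then dim K = 2 and the simplices of K are:

  0-simplices (6): [v_0], [v_1], [v_2], [v_3], [v_4], [v_5]
  1-simplices (15): (15 of them)
  2-simplices (10): [v_0,v_1,v_2], [v_0,v_1,v_3], [v_0,v_2,v_4], [v_0,v_3,v_5], [v_0,v_4,v_5], [v_1,v_2,v_5], [v_1,v_3,v_4], [v_1,v_4,v_5], [v_2,v_3,v_4], [v_2,v_3,v_5]

giving chain groups C_0 ≅ Z^6, C_1 ≅ Z^15, C_2 ≅ Z^10.

∂_1: C_1 → C_0 maps an edge to its endpoints' difference, ∂[p,q] = q − p.
The 6×15 boundary matrix has rank 5 and Smith normal form diag(1,1,1,1,1).

The boundary map ∂_2: C_2 → C_1 sends each 2-simplex [p,q,r] to [q,r] − [p,r] + [p,q]. For instance
  ∂[v_0,v_4,v_5] = [v_4,v_5] − [v_0,v_5] + [v_0,v_4],
  ∂[v_0,v_2,v_4] = [v_2,v_4] − [v_0,v_4] + [v_0,v_2].
This gives a 15×10 integer matrix of rank 10; reducing to Smith normal form yields diagonal entries (1,1,1,1,1,1,1,1,1,2).

Reading off H_k = ker ∂_k / im ∂_{k+1}:

  H_0: rank C_0 − rank ∂_1 = 6 − 5 = 1, and the invariant factors of ∂_1 are all 1, so H_0 = Z.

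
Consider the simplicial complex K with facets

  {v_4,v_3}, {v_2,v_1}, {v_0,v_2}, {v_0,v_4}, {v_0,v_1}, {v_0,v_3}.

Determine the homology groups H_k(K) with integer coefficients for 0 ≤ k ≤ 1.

H_0 = Z,  H_1 = Z^2.

Take the total order v_0 < v_1 < v_2 < v_3 < v_4 on the vertex set. Then K (dimension 1) consists of the simplices:

  0-simplices (5): [v_0], [v_1], [v_2], [v_3], [v_4]
  1-simplices (6): [v_0,v_1], [v_0,v_2], [v_0,v_3], [v_0,v_4], [v_1,v_2], [v_3,v_4]

so the chain groups are C_0 ≅ Z^5, C_1 ≅ Z^6.

The boundary map ∂_1: C_1 → C_0 maps an edge to its endpoints' difference, ∂[p,q] = q − p.
The 5×6 boundary matrix has rank 4 and Smith normal form diag(1,1,1,1).

Computing H_k = (kernel of ∂_k) / (image of ∂_{k+1}):

  H_0: rank C_0 − rank ∂_1 = 5 − 4 = 1, and the invariant factors of ∂_1 are all 1, so H_0 ≅ Z.
  H_1: rank ker ∂_1 − rank ∂_2 = (6 − 4) − 0 = 2, and there is no ∂_2, so H_1 ≅ Z^2.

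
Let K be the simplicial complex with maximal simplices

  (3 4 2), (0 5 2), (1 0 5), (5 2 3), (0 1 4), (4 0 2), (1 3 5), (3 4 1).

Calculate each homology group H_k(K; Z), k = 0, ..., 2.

K has 6 vertices, 12 edges, 8 triangles.
rank ∂_0 = 0, rank ∂_1 = 5 ⇒ b_0 = 6 − 0 − 5 = 1; all invariant factors of ∂_1 are 1 so no torsion. So H_0 ≅ Z.
rank ∂_1 = 5, rank ∂_2 = 7 ⇒ b_1 = 12 − 5 − 7 = 0; all invariant factors of ∂_2 are 1 so no torsion. So H_1 ≅ 0.
rank ∂_2 = 7, rank ∂_3 = 0 ⇒ b_2 = 8 − 7 − 0 = 1. So H_2 ≅ Z.

H_0 ≅ Z,  H_1 = 0,  H_2 ≅ Z.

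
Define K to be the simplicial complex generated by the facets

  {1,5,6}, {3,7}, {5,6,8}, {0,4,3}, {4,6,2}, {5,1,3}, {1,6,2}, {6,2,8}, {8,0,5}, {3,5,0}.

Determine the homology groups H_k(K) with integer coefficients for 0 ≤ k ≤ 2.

Take the total order 0 < 1 < 2 < 3 < 4 < 5 < 6 < 7 < 8 on the vertex set. Then K (dimension 2) consists of the simplices:

  0-simplices (9): [0], [1], [2], [3], [4], [5], [6], [7], [8]
  1-simplices (18): [0,3], [0,4], [0,5], [0,8], [1,2], [1,3], [1,5], [1,6], [2,4], [2,6], [2,8], [3,4], [3,5], [3,7], [4,6], [5,6], [5,8], [6,8]
  2-simplices (9): [0,3,4], [0,3,5], [0,5,8], [1,2,6], [1,3,5], [1,5,6], [2,4,6], [2,6,8], [5,6,8]

so the chain groups are C_0 ≅ Z^9, C_1 ≅ Z^18, C_2 ≅ Z^9.

Boundary ∂_1: C_1 → C_0 is given by ∂[p,q] = [q] − [p]. For instance
  ∂[0,4] = [4] − [0].
The resulting 9×18 matrix has rank 8, and its Smith normal form has invariant factors (1,1,1,1,1,1,1,1).

The boundary map ∂_2: C_2 → C_1 acts by ∂[p,q,r] = [q,r] − [p,r] + [p,q]. For instance
  ∂[5,6,8] = [6,8] − [5,8] + [5,6],
  ∂[2,6,8] = [6,8] − [2,8] + [2,6].
As a 18×9 matrix over Z this has rank 9, with invariant factors (1,1,1,1,1,1,1,1,1).

Reading off H_k = ker ∂_k / im ∂_{k+1}:

  H_0: rank C_0 − rank ∂_1 = 9 − 8 = 1, and the invariant factors of ∂_1 are all 1, so H_0 ≅ Z.
  H_1: rank ker ∂_1 − rank ∂_2 = (18 − 8) − 9 = 1, and the invariant factors of ∂_2 are all 1, so H_1 ≅ Z.
  H_2: rank ker ∂_2 − rank ∂_3 = (9 − 9) − 0 = 0, and there is no ∂_3, so H_2 ≅ 0.

H_0 = Z,  H_1 = Z,  H_2 = 0.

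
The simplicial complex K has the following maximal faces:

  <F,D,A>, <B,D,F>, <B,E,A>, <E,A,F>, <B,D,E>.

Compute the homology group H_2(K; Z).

Order the vertices as A < B < D < E < F. Listing each simplex with vertices in this order, K has dimension 2 with simplices:

  0-simplices (5): A, B, D, E, F
  1-simplices (10): AB, AD, AE, AF, BD, BE, BF, DE, DF, EF
  2-simplices (5): ABE, ADF, AEF, BDE, BDF

so the chain groups are C_0 ≅ Z^5, C_1 ≅ Z^10, C_2 ≅ Z^5.

Boundary ∂_1: C_1 → C_0 is given by ∂[p,q] = [q] − [p].
As a 5×10 matrix over Z this has rank 4, with invariant factors (1,1,1,1).

The boundary map ∂_2: C_2 → C_1 acts by ∂[p,q,r] = [q,r] − [p,r] + [p,q]. For instance
  ∂ABE = BE − AE + AB,
  ∂BDE = DE − BE + BD.
This gives a 10×5 integer matrix of rank 5; reducing to Smith normal form yields diagonal entries (1,1,1,1,1).

Computing H_k = (kernel of ∂_k) / (image of ∂_{k+1}):

  H_2: rank ker ∂_2 − rank ∂_3 = (5 − 5) − 0 = 0, and there is no ∂_3, so H_2 = 0.

H_2 ≅ 0.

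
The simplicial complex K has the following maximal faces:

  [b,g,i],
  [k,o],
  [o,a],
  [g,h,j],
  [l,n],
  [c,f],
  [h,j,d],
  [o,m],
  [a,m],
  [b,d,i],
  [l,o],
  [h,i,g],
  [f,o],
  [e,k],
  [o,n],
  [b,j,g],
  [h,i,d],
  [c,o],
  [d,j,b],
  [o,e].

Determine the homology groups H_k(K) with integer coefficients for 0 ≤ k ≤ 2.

H_0 = Z^2,  H_1 = Z^4,  H_2 = Z.

Take the total order a < b < c < d < e < f < g < h < i < j < k < l < m < n < o on the vertex set. Then K (dimension 2) consists of the simplices:

  0-simplices (15): a, b, c, d, e, f, g, h, i, j, k, l, m, n, o
  1-simplices (24): am, ao, bd, bg, bi, bj, cf, co, dh, di, dj, ek, eo, fo, gh, gi, gj, hi, hj, ko, ln, lo, mo, no
  2-simplices (8): bdi, bdj, bgi, bgj, dhi, dhj, ghi, ghj

so the chain groups are C_0 ≅ Z^15, C_1 ≅ Z^24, C_2 ≅ Z^8.

∂_1: C_1 → C_0 sends each edge [p,q] (with p < q) to q − p.
As a 15×24 matrix over Z this has rank 13, with invariant factors (1,1,1,1,1,1,1,1,1,1,1,1,1).

The boundary map ∂_2: C_2 → C_1 sends each 2-simplex [p,q,r] to [q,r] − [p,r] + [p,q]. For instance
  ∂dhi = hi − di + dh,
  ∂bgj = gj − bj + bg.
This gives a 24×8 integer matrix of rank 7; reducing to Smith normal form yields diagonal entries (1,1,1,1,1,1,1).

Reading off H_k = ker ∂_k / im ∂_{k+1}:

  H_0: rank C_0 − rank ∂_1 = 15 − 13 = 2, and the invariant factors of ∂_1 are all 1, so H_0 = Z^2.
  H_1: rank ker ∂_1 − rank ∂_2 = (24 − 13) − 7 = 4, and the invariant factors of ∂_2 are all 1, so H_1 = Z^4.
  H_2: rank ker ∂_2 − rank ∂_3 = (8 − 7) − 0 = 1, and there is no ∂_3, so H_2 = Z.

As a check, the Euler characteristic is 15 − 24 + 8 = -1, which agrees with 2 − 4 + 1 = -1.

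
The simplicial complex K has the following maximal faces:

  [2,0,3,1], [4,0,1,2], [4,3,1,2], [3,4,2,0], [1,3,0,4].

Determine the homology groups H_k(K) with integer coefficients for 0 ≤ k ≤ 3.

H_0 ≅ Z,  H_1 = 0,  H_2 = 0,  H_3 ≅ Z.

Order the vertices as 0 < 1 < 2 < 3 < 4. Listing each simplex with vertices in this order, K has dimension 3 with simplices:

  0-simplices (5): [0], [1], [2], [3], [4]
  1-simplices (10): [0,1], [0,2], [0,3], [0,4], [1,2], [1,3], [1,4], [2,3], [2,4], [3,4]
  2-simplices (10): [0,1,2], [0,1,3], [0,1,4], [0,2,3], [0,2,4], [0,3,4], [1,2,3], [1,2,4], [1,3,4], [2,3,4]
  3-simplices (5): [0,1,2,3], [0,1,2,4], [0,1,3,4], [0,2,3,4], [1,2,3,4]

Hence C_0 ≅ Z^5, C_1 ≅ Z^10, C_2 ≅ Z^10, C_3 ≅ Z^5.

Boundary ∂_1: C_1 → C_0 maps an edge to its endpoints' difference, ∂[p,q] = q − p. For instance
  ∂[0,2] = [2] − [0].
The 5×10 boundary matrix has rank 4 and Smith normal form diag(1,1,1,1).

∂_2: C_2 → C_1 sends each 2-simplex [p,q,r] to [q,r] − [p,r] + [p,q]. For instance
  ∂[0,1,2] = [1,2] − [0,2] + [0,1],
  ∂[0,1,3] = [1,3] − [0,3] + [0,1].
The 10×10 boundary matrix has rank 6 and Smith normal form diag(1,1,1,1,1,1).

∂_3: C_3 → C_2 sends each 3-simplex σ to the alternating sum Σ_i (−1)^i (σ with its i-th vertex removed). For instance
  ∂[1,2,3,4] = [2,3,4] − [1,3,4] + [1,2,4] − [1,2,3],
  ∂[0,1,2,3] = [1,2,3] − [0,2,3] + [0,1,3] − [0,1,2].
The resulting 10×5 matrix has rank 4, and its Smith normal form has invariant factors (1,1,1,1).

From H_k ≅ ker(∂_k) / im(∂_{k+1}) we obtain:

  H_0: rank C_0 − rank ∂_1 = 5 − 4 = 1, and the invariant factors of ∂_1 are all 1, so H_0 = Z.
  H_1: rank ker ∂_1 − rank ∂_2 = (10 − 4) − 6 = 0, and the invariant factors of ∂_2 are all 1, so H_1 = 0.
  H_2: rank ker ∂_2 − rank ∂_3 = (10 − 6) − 4 = 0, and the invariant factors of ∂_3 are all 1, so H_2 = 0.
  H_3: rank ker ∂_3 − rank ∂_4 = (5 − 4) − 0 = 1, and there is no ∂_4, so H_3 = Z.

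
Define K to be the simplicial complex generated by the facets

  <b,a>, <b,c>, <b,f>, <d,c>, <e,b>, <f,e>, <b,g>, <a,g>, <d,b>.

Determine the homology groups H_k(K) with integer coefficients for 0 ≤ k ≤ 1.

H_0 ≅ Z,  H_1 ≅ Z^3.

Order the vertices as a < b < c < d < e < f < g. Listing each simplex with vertices in this order, K has dimension 1 with simplices:

  0-simplices (7): a, b, c, d, e, f, g
  1-simplices (9): ab, ag, bc, bd, be, bf, bg, cd, ef

giving chain groups C_0 ≅ Z^7, C_1 ≅ Z^9.

Boundary ∂_1: C_1 → C_0 sends each edge [p,q] (with p < q) to q − p.
The resulting 7×9 matrix has rank 6, and its Smith normal form has invariant factors (1,1,1,1,1,1).

From H_k ≅ ker(∂_k) / im(∂_{k+1}) we obtain:

  H_0: rank C_0 − rank ∂_1 = 7 − 6 = 1, and the invariant factors of ∂_1 are all 1, so H_0 ≅ Z.
  H_1: rank ker ∂_1 − rank ∂_2 = (9 − 6) − 0 = 3, and there is no ∂_2, so H_1 ≅ Z^3.

As a check, the Euler characteristic is 7 − 9 = -2, which agrees with 1 − 3 = -2.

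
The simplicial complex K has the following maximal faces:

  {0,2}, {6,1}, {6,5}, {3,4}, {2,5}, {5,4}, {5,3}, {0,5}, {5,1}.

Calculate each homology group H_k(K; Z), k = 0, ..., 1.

H_0 ≅ Z,  H_1 ≅ Z^3.

We work with the vertex ordering 0 < 1 < 2 < 3 < 4 < 5 < 6. The simplices of K, each written with vertices in increasing order, are:

  0-simplices (7): [0], [1], [2], [3], [4], [5], [6]
  1-simplices (9): [0,2], [0,5], [1,5], [1,6], [2,5], [3,4], [3,5], [4,5], [5,6]

giving chain groups C_0 ≅ Z^7, C_1 ≅ Z^9.

Boundary ∂_1: C_1 → C_0 maps an edge to its endpoints' difference, ∂[p,q] = q − p. For instance
  ∂[3,4] = [4] − [3].
As a 7×9 matrix over Z this has rank 6, with invariant factors (1,1,1,1,1,1).

Computing H_k = (kernel of ∂_k) / (image of ∂_{k+1}):

  H_0: rank C_0 − rank ∂_1 = 7 − 6 = 1, and the invariant factors of ∂_1 are all 1, so H_0 = Z.
  H_1: rank ker ∂_1 − rank ∂_2 = (9 − 6) − 0 = 3, and there is no ∂_2, so H_1 = Z^3.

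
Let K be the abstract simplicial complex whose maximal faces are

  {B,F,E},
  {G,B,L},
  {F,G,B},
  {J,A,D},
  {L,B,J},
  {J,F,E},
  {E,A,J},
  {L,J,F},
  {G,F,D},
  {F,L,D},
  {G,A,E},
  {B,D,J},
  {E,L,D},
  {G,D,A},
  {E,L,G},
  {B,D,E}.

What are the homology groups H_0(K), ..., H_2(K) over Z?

Take the total order A < B < D < E < F < G < J < L on the vertex set. Then K (dimension 2) consists of the simplices:

  0-simplices (8): A, B, D, E, F, G, J, L
  1-simplices (24): AD, AE, AG, AJ, BD, BE, BF, BG, BJ, BL, DE, DF, DG, DJ, DL, EF, EG, EJ, EL, FG, FJ, FL, GL, JL
  2-simplices (16): ADG, ADJ, AEG, AEJ, BDE, BDJ, BEF, BFG, BGL, BJL, DEL, DFG, DFL, EFJ, EGL, FJL

so the chain groups are C_0 ≅ Z^8, C_1 ≅ Z^24, C_2 ≅ Z^16.

∂_1: C_1 → C_0 sends each edge [p,q] (with p < q) to q − p. For instance
  ∂BE = E − B.
This gives a 8×24 integer matrix of rank 7; reducing to Smith normal form yields diagonal entries (1,1,1,1,1,1,1).

The boundary map ∂_2: C_2 → C_1 maps a triangle to the signed sum of its edges. For instance
  ∂BDE = DE − BE + BD,
  ∂BDJ = DJ − BJ + BD.
The resulting 24×16 matrix has rank 15, and its Smith normal form has invariant factors (1,1,1,1,1,1,1,1,1,1,1,1,1,1,1).

From H_k ≅ ker(∂_k) / im(∂_{k+1}) we obtain:

  H_0: rank C_0 − rank ∂_1 = 8 − 7 = 1, and the invariant factors of ∂_1 are all 1, so H_0 = Z.
  H_1: rank ker ∂_1 − rank ∂_2 = (24 − 7) − 15 = 2, and the invariant factors of ∂_2 are all 1, so H_1 = Z^2.
  H_2: rank ker ∂_2 − rank ∂_3 = (16 − 15) − 0 = 1, and there is no ∂_3, so H_2 = Z.

As a check, the Euler characteristic is 8 − 24 + 16 = 0, which agrees with 1 − 2 + 1 = 0.

H_0 = Z,  H_1 = Z^2,  H_2 = Z.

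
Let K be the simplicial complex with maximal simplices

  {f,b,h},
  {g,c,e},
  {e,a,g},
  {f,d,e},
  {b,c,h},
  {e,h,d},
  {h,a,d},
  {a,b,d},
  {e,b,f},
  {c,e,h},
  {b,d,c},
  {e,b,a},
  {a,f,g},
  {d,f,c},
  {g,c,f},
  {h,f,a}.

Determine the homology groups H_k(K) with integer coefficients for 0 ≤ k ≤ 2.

H_0 = Z,  H_1 = Z^2,  H_2 = Z.

Take the total order a < b < c < d < e < f < g < h on the vertex set. Then K (dimension 2) consists of the simplices:

  0-simplices (8): a, b, c, d, e, f, g, h
  1-simplices (24): ab, ad, ae, af, ag, ah, bc, bd, be, bf, bh, cd, ce, cf, cg, ch, de, df, dh, ef, eg, eh, fg, fh
  2-simplices (16): abd, abe, adh, aeg, afg, afh, bcd, bch, bef, bfh, cdf, ceg, ceh, cfg, def, deh

Hence C_0 ≅ Z^8, C_1 ≅ Z^24, C_2 ≅ Z^16.

The boundary map ∂_1: C_1 → C_0 maps an edge to its endpoints' difference, ∂[p,q] = q − p. For instance
  ∂ab = b − a.
This gives a 8×24 integer matrix of rank 7; reducing to Smith normal form yields diagonal entries (1,1,1,1,1,1,1).

Boundary ∂_2: C_2 → C_1 sends each 2-simplex [p,q,r] to [q,r] − [p,r] + [p,q]. For instance
  ∂cdf = df − cf + cd,
  ∂afg = fg − ag + af.
The 24×16 boundary matrix has rank 15 and Smith normal form diag(1,1,1,1,1,1,1,1,1,1,1,1,1,1,1).

Reading off H_k = ker ∂_k / im ∂_{k+1}:

  H_0: rank C_0 − rank ∂_1 = 8 − 7 = 1, and the invariant factors of ∂_1 are all 1, so H_0 = Z.
  H_1: rank ker ∂_1 − rank ∂_2 = (24 − 7) − 15 = 2, and the invariant factors of ∂_2 are all 1, so H_1 = Z^2.
  H_2: rank ker ∂_2 − rank ∂_3 = (16 − 15) − 0 = 1, and there is no ∂_3, so H_2 = Z.

(K is a triangulation of the torus T^2.)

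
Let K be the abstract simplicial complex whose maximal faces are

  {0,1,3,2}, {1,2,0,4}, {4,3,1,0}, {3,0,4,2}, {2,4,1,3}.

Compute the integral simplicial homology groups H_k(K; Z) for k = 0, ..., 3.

Order the vertices as 0 < 1 < 2 < 3 < 4. Listing each simplex with vertices in this order, K has dimension 3 with simplices:

  0-simplices (5): [0], [1], [2], [3], [4]
  1-simplices (10): [0,1], [0,2], [0,3], [0,4], [1,2], [1,3], [1,4], [2,3], [2,4], [3,4]
  2-simplices (10): [0,1,2], [0,1,3], [0,1,4], [0,2,3], [0,2,4], [0,3,4], [1,2,3], [1,2,4], [1,3,4], [2,3,4]
  3-simplices (5): [0,1,2,3], [0,1,2,4], [0,1,3,4], [0,2,3,4], [1,2,3,4]

Hence C_0 ≅ Z^5, C_1 ≅ Z^10, C_2 ≅ Z^10, C_3 ≅ Z^5.

The boundary map ∂_1: C_1 → C_0 sends each edge [p,q] (with p < q) to q − p. For instance
  ∂[0,1] = [1] − [0].
This gives a 5×10 integer matrix of rank 4; reducing to Smith normal form yields diagonal entries (1,1,1,1).

∂_2: C_2 → C_1 maps a triangle to the signed sum of its edges. For instance
  ∂[1,2,4] = [2,4] − [1,4] + [1,2],
  ∂[0,3,4] = [3,4] − [0,4] + [0,3].
The resulting 10×10 matrix has rank 6, and its Smith normal form has invariant factors (1,1,1,1,1,1).

Boundary ∂_3: C_3 → C_2 sends each 3-simplex σ to the alternating sum Σ_i (−1)^i (σ with its i-th vertex removed). For instance
  ∂[0,1,2,3] = [1,2,3] − [0,2,3] + [0,1,3] − [0,1,2],
  ∂[0,1,2,4] = [1,2,4] − [0,2,4] + [0,1,4] − [0,1,2].
As a 10×5 matrix over Z this has rank 4, with invariant factors (1,1,1,1).

Computing H_k = (kernel of ∂_k) / (image of ∂_{k+1}):

  H_0: rank C_0 − rank ∂_1 = 5 − 4 = 1, and the invariant factors of ∂_1 are all 1, so H_0 = Z.
  H_1: rank ker ∂_1 − rank ∂_2 = (10 − 4) − 6 = 0, and the invariant factors of ∂_2 are all 1, so H_1 = 0.
  H_2: rank ker ∂_2 − rank ∂_3 = (10 − 6) − 4 = 0, and the invariant factors of ∂_3 are all 1, so H_2 = 0.
  H_3: rank ker ∂_3 − rank ∂_4 = (5 − 4) − 0 = 1, and there is no ∂_4, so H_3 = Z.

As a check, the Euler characteristic is 5 − 10 + 10 − 5 = 0, which agrees with 1 − 0 + 0 − 1 = 0.

H_0 = Z,  H_1 = 0,  H_2 = 0,  H_3 = Z.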